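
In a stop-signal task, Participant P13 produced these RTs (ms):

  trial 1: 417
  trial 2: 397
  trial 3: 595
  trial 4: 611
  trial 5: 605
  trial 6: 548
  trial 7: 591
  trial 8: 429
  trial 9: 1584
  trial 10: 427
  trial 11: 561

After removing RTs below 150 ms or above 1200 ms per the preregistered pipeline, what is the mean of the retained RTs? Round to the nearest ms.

Excluded: 1584
Retained (n=10): Σ = 5181
Mean = 5181/10 = 518.1000

518 ms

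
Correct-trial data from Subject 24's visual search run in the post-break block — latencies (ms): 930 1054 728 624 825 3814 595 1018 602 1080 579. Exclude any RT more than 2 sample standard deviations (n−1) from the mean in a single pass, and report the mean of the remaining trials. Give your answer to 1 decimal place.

803.5 ms

n = 11, ΣRT = 11849, M = 1077.182
Σ(x−M)² = 8613263.64; s = √(8613263.64/10) = 928.077
Cutoffs: 1077.182 ± 2·928.077 → [-779.0, 2933.3]
Outside: 3814 → excluded.
Retained (n=10): Σ = 8035, mean = 8035/10 = 803.500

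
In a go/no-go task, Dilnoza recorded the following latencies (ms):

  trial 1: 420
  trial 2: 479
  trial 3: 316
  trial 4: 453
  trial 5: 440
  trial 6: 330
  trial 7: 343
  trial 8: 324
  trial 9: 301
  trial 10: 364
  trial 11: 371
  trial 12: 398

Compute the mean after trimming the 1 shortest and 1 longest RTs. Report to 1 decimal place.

Sorted: 301, 316, 324, 330, 343, 364, 371, 398, 420, 440, 453, 479
Drop lowest 1 (301) and highest 1 (479)
Remaining (n=10): Σ = 3759, mean = 3759/10 = 375.900

375.9 ms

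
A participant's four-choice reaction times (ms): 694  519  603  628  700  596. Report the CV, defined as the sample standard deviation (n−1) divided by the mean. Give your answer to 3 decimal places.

n = 6, Σ = 3740, M = 623.3333
Σ(x−M)² = 22939.333; s = √(22939.333/5) = 67.7338
CV = 67.7338 / 623.3333 = 0.10866

0.109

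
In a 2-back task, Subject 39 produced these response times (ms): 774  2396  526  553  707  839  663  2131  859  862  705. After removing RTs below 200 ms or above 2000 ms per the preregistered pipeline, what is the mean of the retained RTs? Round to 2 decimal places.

Excluded: 2131, 2396
Retained (n=9): Σ = 6488
Mean = 6488/9 = 720.8889

720.89 ms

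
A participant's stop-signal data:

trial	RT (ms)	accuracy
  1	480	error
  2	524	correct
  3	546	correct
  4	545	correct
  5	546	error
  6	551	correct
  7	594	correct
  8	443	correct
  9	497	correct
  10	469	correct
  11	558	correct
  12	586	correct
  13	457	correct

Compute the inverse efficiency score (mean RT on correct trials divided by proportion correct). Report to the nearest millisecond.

Correct trials (n=11): 524, 546, 545, 551, 594, 443, 497, 469, 558, 586, 457
Mean correct RT = 5770/11 = 524.5455 ms
Proportion correct = 11/13
IES = 524.5455 / (11/13) = 619.917 ms

620 ms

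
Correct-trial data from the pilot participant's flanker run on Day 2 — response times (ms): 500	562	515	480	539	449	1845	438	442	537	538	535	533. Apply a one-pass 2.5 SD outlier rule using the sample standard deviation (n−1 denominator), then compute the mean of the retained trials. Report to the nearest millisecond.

n = 13, ΣRT = 7913, M = 608.692
Σ(x−M)² = 1676368.77; s = √(1676368.77/12) = 373.761
Cutoffs: 608.692 ± 2.5·373.761 → [-325.7, 1543.1]
Outside: 1845 → excluded.
Retained (n=12): Σ = 6068, mean = 6068/12 = 505.667

506 ms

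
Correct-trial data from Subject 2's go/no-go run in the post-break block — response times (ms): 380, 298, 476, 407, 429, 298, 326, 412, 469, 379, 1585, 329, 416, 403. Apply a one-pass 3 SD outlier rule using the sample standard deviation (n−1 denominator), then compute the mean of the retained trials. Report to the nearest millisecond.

386 ms

n = 14, ΣRT = 6607, M = 471.929
Σ(x−M)² = 1375794.93; s = √(1375794.93/13) = 325.316
Cutoffs: 471.929 ± 3·325.316 → [-504.0, 1447.9]
Outside: 1585 → excluded.
Retained (n=13): Σ = 5022, mean = 5022/13 = 386.308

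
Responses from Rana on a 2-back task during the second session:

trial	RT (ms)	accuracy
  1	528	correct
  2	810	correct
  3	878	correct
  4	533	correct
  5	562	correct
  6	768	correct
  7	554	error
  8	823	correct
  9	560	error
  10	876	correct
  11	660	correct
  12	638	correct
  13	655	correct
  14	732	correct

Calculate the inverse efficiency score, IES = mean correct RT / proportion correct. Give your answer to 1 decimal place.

Correct trials (n=12): 528, 810, 878, 533, 562, 768, 823, 876, 660, 638, 655, 732
Mean correct RT = 8463/12 = 705.2500 ms
Proportion correct = 12/14
IES = 705.2500 / (12/14) = 822.792 ms

822.8 ms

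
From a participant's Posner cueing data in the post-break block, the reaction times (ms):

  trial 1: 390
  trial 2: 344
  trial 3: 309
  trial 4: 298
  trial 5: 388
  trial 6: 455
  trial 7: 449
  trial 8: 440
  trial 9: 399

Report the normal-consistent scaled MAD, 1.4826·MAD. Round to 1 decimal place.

74.1 ms

Sorted: 298, 309, 344, 388, 390, 399, 440, 449, 455 → median = 390
|x − 390| sorted: 0, 2, 9, 46, 50, 59, 65, 81, 92 → MAD = 50
Robust SD ≈ 1.4826 × 50 = 74.130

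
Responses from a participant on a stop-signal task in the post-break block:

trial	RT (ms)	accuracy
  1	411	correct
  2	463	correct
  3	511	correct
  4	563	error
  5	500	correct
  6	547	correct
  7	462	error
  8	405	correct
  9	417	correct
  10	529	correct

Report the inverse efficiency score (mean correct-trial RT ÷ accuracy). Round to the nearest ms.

Correct trials (n=8): 411, 463, 511, 500, 547, 405, 417, 529
Mean correct RT = 3783/8 = 472.8750 ms
Proportion correct = 8/10
IES = 472.8750 / (8/10) = 591.094 ms

591 ms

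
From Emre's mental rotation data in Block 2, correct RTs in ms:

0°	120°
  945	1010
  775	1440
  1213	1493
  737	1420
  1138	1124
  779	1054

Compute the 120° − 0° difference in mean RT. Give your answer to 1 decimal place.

M(0°) = 5587/6 = 931.167
M(120°) = 7541/6 = 1256.833
Difference = 1256.833 − 931.167 = 325.667 ms

325.7 ms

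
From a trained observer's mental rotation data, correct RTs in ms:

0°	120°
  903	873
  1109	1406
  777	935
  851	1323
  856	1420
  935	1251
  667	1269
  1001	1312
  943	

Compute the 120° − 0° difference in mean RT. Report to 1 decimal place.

330.1 ms

M(0°) = 8042/9 = 893.556
M(120°) = 9789/8 = 1223.625
Difference = 1223.625 − 893.556 = 330.069 ms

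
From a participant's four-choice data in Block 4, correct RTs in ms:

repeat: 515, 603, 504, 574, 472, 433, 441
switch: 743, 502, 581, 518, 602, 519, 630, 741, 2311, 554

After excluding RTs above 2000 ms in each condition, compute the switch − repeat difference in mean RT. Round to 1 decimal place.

92.9 ms

switch: exclude 2311
M(repeat) = 3542/7 = 506.000
M(switch) = 5390/9 = 598.889
Difference = 598.889 − 506.000 = 92.889 ms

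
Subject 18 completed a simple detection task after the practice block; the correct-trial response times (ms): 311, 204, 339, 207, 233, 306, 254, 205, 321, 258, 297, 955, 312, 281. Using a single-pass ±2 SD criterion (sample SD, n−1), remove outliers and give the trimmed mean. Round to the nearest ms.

n = 14, ΣRT = 4483, M = 320.214
Σ(x−M)² = 461196.36; s = √(461196.36/13) = 188.352
Cutoffs: 320.214 ± 2·188.352 → [-56.5, 696.9]
Outside: 955 → excluded.
Retained (n=13): Σ = 3528, mean = 3528/13 = 271.385

271 ms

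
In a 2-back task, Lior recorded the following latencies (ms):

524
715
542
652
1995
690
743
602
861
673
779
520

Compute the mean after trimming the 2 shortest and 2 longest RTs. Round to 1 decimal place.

Sorted: 520, 524, 542, 602, 652, 673, 690, 715, 743, 779, 861, 1995
Drop lowest 2 (520, 524) and highest 2 (861, 1995)
Remaining (n=8): Σ = 5396, mean = 5396/8 = 674.500

674.5 ms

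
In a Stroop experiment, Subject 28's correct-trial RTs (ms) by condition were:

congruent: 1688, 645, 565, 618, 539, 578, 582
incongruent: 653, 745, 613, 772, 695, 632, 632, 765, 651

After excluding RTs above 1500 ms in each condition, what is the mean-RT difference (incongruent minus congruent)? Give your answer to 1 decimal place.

96.4 ms

congruent: exclude 1688
M(congruent) = 3527/6 = 587.833
M(incongruent) = 6158/9 = 684.222
Difference = 684.222 − 587.833 = 96.389 ms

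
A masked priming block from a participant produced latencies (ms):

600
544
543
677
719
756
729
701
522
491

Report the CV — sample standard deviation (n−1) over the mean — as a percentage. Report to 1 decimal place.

n = 10, Σ = 6282, M = 628.2000
Σ(x−M)² = 87665.600; s = √(87665.600/9) = 98.6946
CV = 98.6946 / 628.2000 = 0.15711 = 15.711%

15.7%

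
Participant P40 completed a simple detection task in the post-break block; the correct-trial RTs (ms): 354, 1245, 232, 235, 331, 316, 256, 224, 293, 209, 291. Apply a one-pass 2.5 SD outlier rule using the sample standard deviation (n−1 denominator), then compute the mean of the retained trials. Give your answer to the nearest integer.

274 ms

n = 11, ΣRT = 3986, M = 362.364
Σ(x−M)² = 879348.55; s = √(879348.55/10) = 296.538
Cutoffs: 362.364 ± 2.5·296.538 → [-379.0, 1103.7]
Outside: 1245 → excluded.
Retained (n=10): Σ = 2741, mean = 2741/10 = 274.100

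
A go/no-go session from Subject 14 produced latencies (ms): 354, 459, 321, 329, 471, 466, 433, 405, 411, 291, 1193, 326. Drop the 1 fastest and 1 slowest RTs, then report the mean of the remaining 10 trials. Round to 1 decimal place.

Sorted: 291, 321, 326, 329, 354, 405, 411, 433, 459, 466, 471, 1193
Drop lowest 1 (291) and highest 1 (1193)
Remaining (n=10): Σ = 3975, mean = 3975/10 = 397.500

397.5 ms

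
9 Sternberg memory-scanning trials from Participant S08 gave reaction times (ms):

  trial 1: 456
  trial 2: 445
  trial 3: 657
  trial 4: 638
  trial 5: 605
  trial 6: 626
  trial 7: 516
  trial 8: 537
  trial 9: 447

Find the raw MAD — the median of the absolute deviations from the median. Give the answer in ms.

89 ms

Sorted: 445, 447, 456, 516, 537, 605, 626, 638, 657 → median = 537
|x − 537|: 81, 92, 120, 101, 68, 89, 21, 0, 90
Sorted deviations: 0, 21, 68, 81, 89, 90, 92, 101, 120 → MAD = 89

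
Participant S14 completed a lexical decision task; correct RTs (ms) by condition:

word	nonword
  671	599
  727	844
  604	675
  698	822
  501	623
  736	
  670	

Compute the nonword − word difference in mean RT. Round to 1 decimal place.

M(word) = 4607/7 = 658.143
M(nonword) = 3563/5 = 712.600
Difference = 712.600 − 658.143 = 54.457 ms

54.5 ms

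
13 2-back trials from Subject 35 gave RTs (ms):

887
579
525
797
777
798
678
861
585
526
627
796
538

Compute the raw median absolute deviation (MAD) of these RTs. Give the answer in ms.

119 ms

Sorted: 525, 526, 538, 579, 585, 627, 678, 777, 796, 797, 798, 861, 887 → median = 678
|x − 678|: 209, 99, 153, 119, 99, 120, 0, 183, 93, 152, 51, 118, 140
Sorted deviations: 0, 51, 93, 99, 99, 118, 119, 120, 140, 152, 153, 183, 209 → MAD = 119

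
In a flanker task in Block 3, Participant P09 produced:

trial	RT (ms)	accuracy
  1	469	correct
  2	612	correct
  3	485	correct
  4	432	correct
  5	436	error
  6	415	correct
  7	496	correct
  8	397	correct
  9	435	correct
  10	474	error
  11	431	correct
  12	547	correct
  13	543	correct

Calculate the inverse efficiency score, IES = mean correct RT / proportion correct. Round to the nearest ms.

Correct trials (n=11): 469, 612, 485, 432, 415, 496, 397, 435, 431, 547, 543
Mean correct RT = 5262/11 = 478.3636 ms
Proportion correct = 11/13
IES = 478.3636 / (11/13) = 565.339 ms

565 ms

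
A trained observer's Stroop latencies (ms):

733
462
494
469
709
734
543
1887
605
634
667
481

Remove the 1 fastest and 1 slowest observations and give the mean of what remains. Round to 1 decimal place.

606.9 ms

Sorted: 462, 469, 481, 494, 543, 605, 634, 667, 709, 733, 734, 1887
Drop lowest 1 (462) and highest 1 (1887)
Remaining (n=10): Σ = 6069, mean = 6069/10 = 606.900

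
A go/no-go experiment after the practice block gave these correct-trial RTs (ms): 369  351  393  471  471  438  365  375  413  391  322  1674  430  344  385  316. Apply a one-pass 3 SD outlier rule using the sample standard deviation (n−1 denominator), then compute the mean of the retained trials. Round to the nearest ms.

389 ms

n = 16, ΣRT = 7508, M = 469.250
Σ(x−M)² = 1580785.00; s = √(1580785.00/15) = 324.632
Cutoffs: 469.250 ± 3·324.632 → [-504.6, 1443.1]
Outside: 1674 → excluded.
Retained (n=15): Σ = 5834, mean = 5834/15 = 388.933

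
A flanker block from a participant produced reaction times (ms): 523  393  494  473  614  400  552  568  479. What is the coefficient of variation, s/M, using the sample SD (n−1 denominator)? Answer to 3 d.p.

0.148

n = 9, Σ = 4496, M = 499.5556
Σ(x−M)² = 43506.222; s = √(43506.222/8) = 73.7447
CV = 73.7447 / 499.5556 = 0.14762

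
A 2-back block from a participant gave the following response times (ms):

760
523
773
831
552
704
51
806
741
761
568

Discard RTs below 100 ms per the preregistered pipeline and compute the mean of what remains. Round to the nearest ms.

Excluded: 51
Retained (n=10): Σ = 7019
Mean = 7019/10 = 701.9000

702 ms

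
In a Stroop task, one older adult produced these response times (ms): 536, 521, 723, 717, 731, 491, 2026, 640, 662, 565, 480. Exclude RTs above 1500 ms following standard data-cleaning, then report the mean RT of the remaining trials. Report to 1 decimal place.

Excluded: 2026
Retained (n=10): Σ = 6066
Mean = 6066/10 = 606.6000

606.6 ms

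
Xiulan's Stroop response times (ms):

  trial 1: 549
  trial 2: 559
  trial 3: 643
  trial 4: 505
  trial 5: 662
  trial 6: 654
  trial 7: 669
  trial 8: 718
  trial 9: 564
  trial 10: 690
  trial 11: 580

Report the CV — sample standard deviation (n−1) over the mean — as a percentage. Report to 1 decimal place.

n = 11, Σ = 6793, M = 617.5455
Σ(x−M)² = 47010.727; s = √(47010.727/10) = 68.5644
CV = 68.5644 / 617.5455 = 0.11103 = 11.103%

11.1%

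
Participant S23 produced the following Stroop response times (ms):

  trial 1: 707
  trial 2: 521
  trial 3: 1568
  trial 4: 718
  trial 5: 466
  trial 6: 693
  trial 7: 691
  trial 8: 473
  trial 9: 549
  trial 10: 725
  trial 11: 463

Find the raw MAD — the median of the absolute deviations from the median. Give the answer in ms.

Sorted: 463, 466, 473, 521, 549, 691, 693, 707, 718, 725, 1568 → median = 691
|x − 691|: 16, 170, 877, 27, 225, 2, 0, 218, 142, 34, 228
Sorted deviations: 0, 2, 16, 27, 34, 142, 170, 218, 225, 228, 877 → MAD = 142

142 ms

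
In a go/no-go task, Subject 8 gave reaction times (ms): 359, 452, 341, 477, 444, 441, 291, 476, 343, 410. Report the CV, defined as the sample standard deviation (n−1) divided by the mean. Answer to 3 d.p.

n = 10, Σ = 4034, M = 403.4000
Σ(x−M)² = 38302.400; s = √(38302.400/9) = 65.2367
CV = 65.2367 / 403.4000 = 0.16172

0.162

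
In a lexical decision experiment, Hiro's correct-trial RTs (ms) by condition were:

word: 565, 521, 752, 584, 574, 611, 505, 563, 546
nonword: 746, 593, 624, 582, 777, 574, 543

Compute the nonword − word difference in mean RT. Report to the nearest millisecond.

54 ms

M(word) = 5221/9 = 580.111
M(nonword) = 4439/7 = 634.143
Difference = 634.143 − 580.111 = 54.032 ms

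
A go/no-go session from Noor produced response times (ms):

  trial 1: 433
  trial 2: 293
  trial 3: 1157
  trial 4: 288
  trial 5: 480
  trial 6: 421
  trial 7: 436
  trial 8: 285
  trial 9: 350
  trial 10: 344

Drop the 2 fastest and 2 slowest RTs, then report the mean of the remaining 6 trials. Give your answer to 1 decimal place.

379.5 ms

Sorted: 285, 288, 293, 344, 350, 421, 433, 436, 480, 1157
Drop lowest 2 (285, 288) and highest 2 (480, 1157)
Remaining (n=6): Σ = 2277, mean = 2277/6 = 379.500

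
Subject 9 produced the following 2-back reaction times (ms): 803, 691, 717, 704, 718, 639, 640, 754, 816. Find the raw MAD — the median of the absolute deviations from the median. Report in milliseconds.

37 ms

Sorted: 639, 640, 691, 704, 717, 718, 754, 803, 816 → median = 717
|x − 717|: 86, 26, 0, 13, 1, 78, 77, 37, 99
Sorted deviations: 0, 1, 13, 26, 37, 77, 78, 86, 99 → MAD = 37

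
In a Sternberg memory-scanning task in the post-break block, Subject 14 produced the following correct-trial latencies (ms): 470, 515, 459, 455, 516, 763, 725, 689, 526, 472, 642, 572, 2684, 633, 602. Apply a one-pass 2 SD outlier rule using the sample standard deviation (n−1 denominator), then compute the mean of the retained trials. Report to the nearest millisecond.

n = 15, ΣRT = 10723, M = 714.867
Σ(x−M)² = 4292843.73; s = √(4292843.73/14) = 553.743
Cutoffs: 714.867 ± 2·553.743 → [-392.6, 1822.4]
Outside: 2684 → excluded.
Retained (n=14): Σ = 8039, mean = 8039/14 = 574.214

574 ms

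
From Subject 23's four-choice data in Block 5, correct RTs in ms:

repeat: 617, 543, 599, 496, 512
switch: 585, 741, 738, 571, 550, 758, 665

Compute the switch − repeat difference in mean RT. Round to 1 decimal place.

M(repeat) = 2767/5 = 553.400
M(switch) = 4608/7 = 658.286
Difference = 658.286 − 553.400 = 104.886 ms

104.9 ms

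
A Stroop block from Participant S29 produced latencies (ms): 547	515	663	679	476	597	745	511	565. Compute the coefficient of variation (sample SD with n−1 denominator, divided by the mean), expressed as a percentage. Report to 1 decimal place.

n = 9, Σ = 5298, M = 588.6667
Σ(x−M)² = 64644.000; s = √(64644.000/8) = 89.8916
CV = 89.8916 / 588.6667 = 0.15270 = 15.270%

15.3%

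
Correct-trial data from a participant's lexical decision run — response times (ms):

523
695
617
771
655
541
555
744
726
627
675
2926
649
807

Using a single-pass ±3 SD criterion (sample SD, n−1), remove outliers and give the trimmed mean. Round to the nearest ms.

n = 14, ΣRT = 11511, M = 822.214
Σ(x−M)² = 4860198.36; s = √(4860198.36/13) = 611.442
Cutoffs: 822.214 ± 3·611.442 → [-1012.1, 2656.5]
Outside: 2926 → excluded.
Retained (n=13): Σ = 8585, mean = 8585/13 = 660.385

660 ms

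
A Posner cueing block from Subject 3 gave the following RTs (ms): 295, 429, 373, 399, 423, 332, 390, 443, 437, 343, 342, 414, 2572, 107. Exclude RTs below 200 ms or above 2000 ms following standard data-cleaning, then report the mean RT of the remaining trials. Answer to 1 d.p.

385.0 ms

Excluded: 107, 2572
Retained (n=12): Σ = 4620
Mean = 4620/12 = 385.0000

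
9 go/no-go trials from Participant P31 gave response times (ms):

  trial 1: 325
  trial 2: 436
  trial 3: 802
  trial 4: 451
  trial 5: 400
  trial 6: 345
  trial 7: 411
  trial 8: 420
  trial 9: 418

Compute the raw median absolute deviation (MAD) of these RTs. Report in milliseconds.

18 ms

Sorted: 325, 345, 400, 411, 418, 420, 436, 451, 802 → median = 418
|x − 418|: 93, 18, 384, 33, 18, 73, 7, 2, 0
Sorted deviations: 0, 2, 7, 18, 18, 33, 73, 93, 384 → MAD = 18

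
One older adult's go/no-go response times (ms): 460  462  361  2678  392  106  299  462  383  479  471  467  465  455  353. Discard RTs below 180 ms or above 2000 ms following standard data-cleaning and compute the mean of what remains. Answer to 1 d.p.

423.8 ms

Excluded: 106, 2678
Retained (n=13): Σ = 5509
Mean = 5509/13 = 423.7692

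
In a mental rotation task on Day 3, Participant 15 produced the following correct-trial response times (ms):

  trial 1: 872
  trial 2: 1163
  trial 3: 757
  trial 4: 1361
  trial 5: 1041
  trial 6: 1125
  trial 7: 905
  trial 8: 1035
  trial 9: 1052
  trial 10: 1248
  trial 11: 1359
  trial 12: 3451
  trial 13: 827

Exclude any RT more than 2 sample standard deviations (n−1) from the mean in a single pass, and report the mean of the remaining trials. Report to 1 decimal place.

n = 13, ΣRT = 16196, M = 1245.846
Σ(x−M)² = 5704573.69; s = √(5704573.69/12) = 689.479
Cutoffs: 1245.846 ± 2·689.479 → [-133.1, 2624.8]
Outside: 3451 → excluded.
Retained (n=12): Σ = 12745, mean = 12745/12 = 1062.083

1062.1 ms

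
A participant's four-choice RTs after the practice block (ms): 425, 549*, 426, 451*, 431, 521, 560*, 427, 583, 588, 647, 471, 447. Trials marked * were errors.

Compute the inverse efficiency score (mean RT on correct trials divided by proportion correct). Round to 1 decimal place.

645.6 ms

Correct trials (n=10): 425, 426, 431, 521, 427, 583, 588, 647, 471, 447
Mean correct RT = 4966/10 = 496.6000 ms
Proportion correct = 10/13
IES = 496.6000 / (10/13) = 645.580 ms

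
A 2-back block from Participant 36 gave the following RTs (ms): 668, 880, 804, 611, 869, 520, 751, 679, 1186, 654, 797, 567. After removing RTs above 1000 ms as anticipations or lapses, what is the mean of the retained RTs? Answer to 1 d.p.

Excluded: 1186
Retained (n=11): Σ = 7800
Mean = 7800/11 = 709.0909

709.1 ms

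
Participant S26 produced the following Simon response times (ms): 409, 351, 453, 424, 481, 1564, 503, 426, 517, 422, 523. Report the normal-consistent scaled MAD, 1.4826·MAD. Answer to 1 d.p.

Sorted: 351, 409, 422, 424, 426, 453, 481, 503, 517, 523, 1564 → median = 453
|x − 453| sorted: 0, 27, 28, 29, 31, 44, 50, 64, 70, 102, 1111 → MAD = 44
Robust SD ≈ 1.4826 × 44 = 65.234

65.2 ms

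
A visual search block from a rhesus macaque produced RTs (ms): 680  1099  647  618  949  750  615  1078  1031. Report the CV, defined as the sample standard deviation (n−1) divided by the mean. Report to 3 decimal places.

0.249

n = 9, Σ = 7467, M = 829.6667
Σ(x−M)² = 341984.000; s = √(341984.000/8) = 206.7559
CV = 206.7559 / 829.6667 = 0.24920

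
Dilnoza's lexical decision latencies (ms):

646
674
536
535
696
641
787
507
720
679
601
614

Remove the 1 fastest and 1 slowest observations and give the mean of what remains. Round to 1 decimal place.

634.2 ms

Sorted: 507, 535, 536, 601, 614, 641, 646, 674, 679, 696, 720, 787
Drop lowest 1 (507) and highest 1 (787)
Remaining (n=10): Σ = 6342, mean = 6342/10 = 634.200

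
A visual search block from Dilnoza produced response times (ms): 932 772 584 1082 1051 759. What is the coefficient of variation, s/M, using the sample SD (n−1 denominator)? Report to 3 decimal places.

n = 6, Σ = 5180, M = 863.3333
Σ(x−M)² = 185003.333; s = √(185003.333/5) = 192.3556
CV = 192.3556 / 863.3333 = 0.22281

0.223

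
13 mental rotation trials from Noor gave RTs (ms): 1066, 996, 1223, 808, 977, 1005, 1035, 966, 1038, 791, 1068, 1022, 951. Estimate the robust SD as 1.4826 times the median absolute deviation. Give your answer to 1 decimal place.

57.8 ms

Sorted: 791, 808, 951, 966, 977, 996, 1005, 1022, 1035, 1038, 1066, 1068, 1223 → median = 1005
|x − 1005| sorted: 0, 9, 17, 28, 30, 33, 39, 54, 61, 63, 197, 214, 218 → MAD = 39
Robust SD ≈ 1.4826 × 39 = 57.821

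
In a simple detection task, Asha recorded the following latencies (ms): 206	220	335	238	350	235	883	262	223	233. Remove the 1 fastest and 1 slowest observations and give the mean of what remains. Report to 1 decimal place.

Sorted: 206, 220, 223, 233, 235, 238, 262, 335, 350, 883
Drop lowest 1 (206) and highest 1 (883)
Remaining (n=8): Σ = 2096, mean = 2096/8 = 262.000

262.0 ms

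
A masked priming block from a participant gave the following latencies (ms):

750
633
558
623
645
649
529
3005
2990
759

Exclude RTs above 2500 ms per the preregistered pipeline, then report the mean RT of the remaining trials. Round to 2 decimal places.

643.25 ms

Excluded: 2990, 3005
Retained (n=8): Σ = 5146
Mean = 5146/8 = 643.2500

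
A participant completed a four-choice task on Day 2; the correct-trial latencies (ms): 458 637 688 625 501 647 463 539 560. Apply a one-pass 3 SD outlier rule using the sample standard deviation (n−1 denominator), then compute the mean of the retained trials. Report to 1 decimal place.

n = 9, ΣRT = 5118, M = 568.667
Σ(x−M)² = 57166.00; s = √(57166.00/8) = 84.533
Cutoffs: 568.667 ± 3·84.533 → [315.1, 822.3]
No RTs fall outside the cutoffs; all 9 retained. Mean = 5118/9 = 568.667

568.7 ms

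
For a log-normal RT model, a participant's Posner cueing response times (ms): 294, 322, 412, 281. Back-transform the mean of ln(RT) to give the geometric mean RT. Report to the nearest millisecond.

324 ms

ln(RT): 5.6836, 5.7746, 6.0210, 5.6384
Mean ln(RT) = 23.1175/4 = 5.77938
Geometric mean = exp(5.77938) = 323.56 ms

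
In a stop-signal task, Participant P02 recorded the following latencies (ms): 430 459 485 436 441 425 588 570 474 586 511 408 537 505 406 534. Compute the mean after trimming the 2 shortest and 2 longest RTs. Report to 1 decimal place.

Sorted: 406, 408, 425, 430, 436, 441, 459, 474, 485, 505, 511, 534, 537, 570, 586, 588
Drop lowest 2 (406, 408) and highest 2 (586, 588)
Remaining (n=12): Σ = 5807, mean = 5807/12 = 483.917

483.9 ms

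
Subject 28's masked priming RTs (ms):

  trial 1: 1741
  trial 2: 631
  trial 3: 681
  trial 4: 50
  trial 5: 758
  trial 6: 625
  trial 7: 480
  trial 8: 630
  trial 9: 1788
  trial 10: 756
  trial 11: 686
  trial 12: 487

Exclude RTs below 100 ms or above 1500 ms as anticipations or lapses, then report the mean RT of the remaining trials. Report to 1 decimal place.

Excluded: 50, 1741, 1788
Retained (n=9): Σ = 5734
Mean = 5734/9 = 637.1111

637.1 ms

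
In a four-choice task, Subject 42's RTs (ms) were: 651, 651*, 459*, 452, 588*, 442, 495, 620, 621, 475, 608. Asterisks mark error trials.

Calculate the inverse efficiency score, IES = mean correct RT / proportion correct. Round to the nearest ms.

Correct trials (n=8): 651, 452, 442, 495, 620, 621, 475, 608
Mean correct RT = 4364/8 = 545.5000 ms
Proportion correct = 8/11
IES = 545.5000 / (8/11) = 750.062 ms

750 ms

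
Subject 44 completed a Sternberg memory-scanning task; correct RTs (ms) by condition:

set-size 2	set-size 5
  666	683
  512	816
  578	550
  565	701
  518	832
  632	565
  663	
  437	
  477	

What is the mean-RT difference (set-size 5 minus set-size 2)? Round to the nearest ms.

130 ms

M(set-size 2) = 5048/9 = 560.889
M(set-size 5) = 4147/6 = 691.167
Difference = 691.167 − 560.889 = 130.278 ms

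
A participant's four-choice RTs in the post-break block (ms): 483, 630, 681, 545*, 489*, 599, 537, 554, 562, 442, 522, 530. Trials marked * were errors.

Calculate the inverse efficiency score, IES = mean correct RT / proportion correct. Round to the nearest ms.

665 ms

Correct trials (n=10): 483, 630, 681, 599, 537, 554, 562, 442, 522, 530
Mean correct RT = 5540/10 = 554.0000 ms
Proportion correct = 10/12
IES = 554.0000 / (10/12) = 664.800 ms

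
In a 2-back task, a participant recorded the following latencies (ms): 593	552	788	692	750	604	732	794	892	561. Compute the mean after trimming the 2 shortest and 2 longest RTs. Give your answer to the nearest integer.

Sorted: 552, 561, 593, 604, 692, 732, 750, 788, 794, 892
Drop lowest 2 (552, 561) and highest 2 (794, 892)
Remaining (n=6): Σ = 4159, mean = 4159/6 = 693.167

693 ms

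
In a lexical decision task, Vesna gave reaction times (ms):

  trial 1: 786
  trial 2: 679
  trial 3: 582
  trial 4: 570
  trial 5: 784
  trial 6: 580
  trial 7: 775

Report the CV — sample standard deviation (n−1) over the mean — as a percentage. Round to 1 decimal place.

15.1%

n = 7, Σ = 4756, M = 679.4286
Σ(x−M)² = 62779.714; s = √(62779.714/6) = 102.2902
CV = 102.2902 / 679.4286 = 0.15055 = 15.055%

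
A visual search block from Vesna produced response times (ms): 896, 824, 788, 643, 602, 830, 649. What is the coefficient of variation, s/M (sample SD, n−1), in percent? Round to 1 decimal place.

15.3%

n = 7, Σ = 5232, M = 747.4286
Σ(x−M)² = 78143.714; s = √(78143.714/6) = 114.1225
CV = 114.1225 / 747.4286 = 0.15269 = 15.269%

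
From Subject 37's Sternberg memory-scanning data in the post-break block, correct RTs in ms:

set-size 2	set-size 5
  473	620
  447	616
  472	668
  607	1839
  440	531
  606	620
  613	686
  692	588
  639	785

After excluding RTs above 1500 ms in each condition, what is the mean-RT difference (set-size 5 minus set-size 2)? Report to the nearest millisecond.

set-size 5: exclude 1839
M(set-size 2) = 4989/9 = 554.333
M(set-size 5) = 5114/8 = 639.250
Difference = 639.250 − 554.333 = 84.917 ms

85 ms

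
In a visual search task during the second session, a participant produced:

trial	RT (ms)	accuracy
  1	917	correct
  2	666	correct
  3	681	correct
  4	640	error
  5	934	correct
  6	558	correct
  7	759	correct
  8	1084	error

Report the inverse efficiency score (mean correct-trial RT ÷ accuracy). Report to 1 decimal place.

Correct trials (n=6): 917, 666, 681, 934, 558, 759
Mean correct RT = 4515/6 = 752.5000 ms
Proportion correct = 6/8
IES = 752.5000 / (6/8) = 1003.333 ms

1003.3 ms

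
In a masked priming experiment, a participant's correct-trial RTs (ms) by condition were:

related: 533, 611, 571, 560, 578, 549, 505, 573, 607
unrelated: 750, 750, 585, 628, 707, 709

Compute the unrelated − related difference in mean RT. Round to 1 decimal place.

122.9 ms

M(related) = 5087/9 = 565.222
M(unrelated) = 4129/6 = 688.167
Difference = 688.167 − 565.222 = 122.944 ms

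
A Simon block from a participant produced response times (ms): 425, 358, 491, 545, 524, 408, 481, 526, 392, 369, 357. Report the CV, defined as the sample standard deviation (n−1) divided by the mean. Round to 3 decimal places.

n = 11, Σ = 4876, M = 443.2727
Σ(x−M)² = 51848.182; s = √(51848.182/10) = 72.0057
CV = 72.0057 / 443.2727 = 0.16244

0.162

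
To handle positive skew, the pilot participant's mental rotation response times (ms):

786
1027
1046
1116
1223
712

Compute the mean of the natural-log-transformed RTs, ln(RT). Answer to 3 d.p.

6.875

ln(RT): 6.6670, 6.9344, 6.9527, 7.0175, 7.1091, 6.5681
Σ ln(RT) = 41.2487
Mean = 41.2487/6 = 6.87479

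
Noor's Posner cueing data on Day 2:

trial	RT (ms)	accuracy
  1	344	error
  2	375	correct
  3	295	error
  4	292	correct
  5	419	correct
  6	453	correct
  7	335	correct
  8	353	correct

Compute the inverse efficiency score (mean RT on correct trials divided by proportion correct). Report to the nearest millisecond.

Correct trials (n=6): 375, 292, 419, 453, 335, 353
Mean correct RT = 2227/6 = 371.1667 ms
Proportion correct = 6/8
IES = 371.1667 / (6/8) = 494.889 ms

495 ms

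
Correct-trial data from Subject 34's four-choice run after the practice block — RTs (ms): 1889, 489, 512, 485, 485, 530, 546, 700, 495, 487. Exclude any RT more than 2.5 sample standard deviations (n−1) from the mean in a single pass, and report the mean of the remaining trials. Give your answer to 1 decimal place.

525.4 ms

n = 10, ΣRT = 6618, M = 661.800
Σ(x−M)² = 1711453.60; s = √(1711453.60/9) = 436.075
Cutoffs: 661.800 ± 2.5·436.075 → [-428.4, 1752.0]
Outside: 1889 → excluded.
Retained (n=9): Σ = 4729, mean = 4729/9 = 525.444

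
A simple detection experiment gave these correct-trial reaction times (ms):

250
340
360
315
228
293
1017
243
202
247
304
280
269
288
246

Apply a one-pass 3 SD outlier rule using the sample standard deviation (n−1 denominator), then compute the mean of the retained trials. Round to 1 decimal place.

n = 15, ΣRT = 4882, M = 325.467
Σ(x−M)² = 537617.73; s = √(537617.73/14) = 195.962
Cutoffs: 325.467 ± 3·195.962 → [-262.4, 913.4]
Outside: 1017 → excluded.
Retained (n=14): Σ = 3865, mean = 3865/14 = 276.071

276.1 ms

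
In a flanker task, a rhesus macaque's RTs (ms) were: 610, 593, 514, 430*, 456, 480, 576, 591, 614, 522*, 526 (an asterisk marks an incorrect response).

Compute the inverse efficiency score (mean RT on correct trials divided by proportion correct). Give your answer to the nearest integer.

Correct trials (n=9): 610, 593, 514, 456, 480, 576, 591, 614, 526
Mean correct RT = 4960/9 = 551.1111 ms
Proportion correct = 9/11
IES = 551.1111 / (9/11) = 673.580 ms

674 ms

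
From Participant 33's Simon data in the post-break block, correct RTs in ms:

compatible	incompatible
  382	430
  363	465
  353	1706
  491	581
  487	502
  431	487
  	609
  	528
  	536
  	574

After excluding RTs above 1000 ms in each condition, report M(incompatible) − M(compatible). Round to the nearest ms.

106 ms

incompatible: exclude 1706
M(compatible) = 2507/6 = 417.833
M(incompatible) = 4712/9 = 523.556
Difference = 523.556 − 417.833 = 105.722 ms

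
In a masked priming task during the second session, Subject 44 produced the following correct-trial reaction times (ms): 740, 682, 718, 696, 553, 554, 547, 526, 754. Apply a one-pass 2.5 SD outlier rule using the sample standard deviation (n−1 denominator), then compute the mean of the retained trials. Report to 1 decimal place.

641.1 ms

n = 9, ΣRT = 5770, M = 641.111
Σ(x−M)² = 70578.89; s = √(70578.89/8) = 93.927
Cutoffs: 641.111 ± 2.5·93.927 → [406.3, 875.9]
No RTs fall outside the cutoffs; all 9 retained. Mean = 5770/9 = 641.111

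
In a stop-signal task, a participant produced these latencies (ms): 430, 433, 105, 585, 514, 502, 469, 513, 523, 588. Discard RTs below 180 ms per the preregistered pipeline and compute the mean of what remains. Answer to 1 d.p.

Excluded: 105
Retained (n=9): Σ = 4557
Mean = 4557/9 = 506.3333

506.3 ms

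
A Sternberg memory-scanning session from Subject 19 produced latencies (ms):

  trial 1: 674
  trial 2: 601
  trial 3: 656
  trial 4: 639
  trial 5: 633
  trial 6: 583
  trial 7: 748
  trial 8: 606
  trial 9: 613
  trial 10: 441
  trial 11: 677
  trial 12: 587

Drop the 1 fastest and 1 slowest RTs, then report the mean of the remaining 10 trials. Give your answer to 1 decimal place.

626.9 ms

Sorted: 441, 583, 587, 601, 606, 613, 633, 639, 656, 674, 677, 748
Drop lowest 1 (441) and highest 1 (748)
Remaining (n=10): Σ = 6269, mean = 6269/10 = 626.900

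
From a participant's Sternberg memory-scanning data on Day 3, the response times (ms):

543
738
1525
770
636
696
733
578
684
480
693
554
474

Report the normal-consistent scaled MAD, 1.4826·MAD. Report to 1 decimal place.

127.5 ms

Sorted: 474, 480, 543, 554, 578, 636, 684, 693, 696, 733, 738, 770, 1525 → median = 684
|x − 684| sorted: 0, 9, 12, 48, 49, 54, 86, 106, 130, 141, 204, 210, 841 → MAD = 86
Robust SD ≈ 1.4826 × 86 = 127.504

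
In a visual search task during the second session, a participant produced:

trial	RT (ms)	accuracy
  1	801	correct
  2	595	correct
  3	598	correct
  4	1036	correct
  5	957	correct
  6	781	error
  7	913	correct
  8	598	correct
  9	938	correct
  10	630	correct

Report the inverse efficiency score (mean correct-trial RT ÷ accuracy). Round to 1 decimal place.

872.3 ms

Correct trials (n=9): 801, 595, 598, 1036, 957, 913, 598, 938, 630
Mean correct RT = 7066/9 = 785.1111 ms
Proportion correct = 9/10
IES = 785.1111 / (9/10) = 872.346 ms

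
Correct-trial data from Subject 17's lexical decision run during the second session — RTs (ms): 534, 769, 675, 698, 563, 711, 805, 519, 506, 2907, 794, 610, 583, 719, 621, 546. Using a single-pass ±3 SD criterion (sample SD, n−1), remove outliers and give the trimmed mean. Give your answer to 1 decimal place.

n = 16, ΣRT = 12560, M = 785.000
Σ(x−M)² = 4949450.00; s = √(4949450.00/15) = 574.424
Cutoffs: 785.000 ± 3·574.424 → [-938.3, 2508.3]
Outside: 2907 → excluded.
Retained (n=15): Σ = 9653, mean = 9653/15 = 643.533

643.5 ms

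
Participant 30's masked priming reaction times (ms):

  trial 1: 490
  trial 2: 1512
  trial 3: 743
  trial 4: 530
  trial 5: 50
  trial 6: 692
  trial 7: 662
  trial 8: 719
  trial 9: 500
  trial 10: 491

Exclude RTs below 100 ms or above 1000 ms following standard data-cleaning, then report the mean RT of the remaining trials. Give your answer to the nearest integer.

Excluded: 50, 1512
Retained (n=8): Σ = 4827
Mean = 4827/8 = 603.3750

603 ms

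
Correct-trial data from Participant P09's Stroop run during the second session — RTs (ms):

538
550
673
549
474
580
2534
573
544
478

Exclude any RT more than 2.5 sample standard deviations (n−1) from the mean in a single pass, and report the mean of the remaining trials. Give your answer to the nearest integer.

n = 10, ΣRT = 7493, M = 749.300
Σ(x−M)² = 3566750.10; s = √(3566750.10/9) = 629.528
Cutoffs: 749.300 ± 2.5·629.528 → [-824.5, 2323.1]
Outside: 2534 → excluded.
Retained (n=9): Σ = 4959, mean = 4959/9 = 551.000

551 ms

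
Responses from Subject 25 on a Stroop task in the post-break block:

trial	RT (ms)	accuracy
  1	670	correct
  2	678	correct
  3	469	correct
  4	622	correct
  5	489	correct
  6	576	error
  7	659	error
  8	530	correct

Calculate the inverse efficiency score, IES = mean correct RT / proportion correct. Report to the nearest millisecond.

768 ms

Correct trials (n=6): 670, 678, 469, 622, 489, 530
Mean correct RT = 3458/6 = 576.3333 ms
Proportion correct = 6/8
IES = 576.3333 / (6/8) = 768.444 ms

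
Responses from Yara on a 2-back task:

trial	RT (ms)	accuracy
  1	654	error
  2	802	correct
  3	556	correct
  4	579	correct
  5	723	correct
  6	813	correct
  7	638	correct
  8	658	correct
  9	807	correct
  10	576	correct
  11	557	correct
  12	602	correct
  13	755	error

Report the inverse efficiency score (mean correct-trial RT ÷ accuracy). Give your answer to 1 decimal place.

785.5 ms

Correct trials (n=11): 802, 556, 579, 723, 813, 638, 658, 807, 576, 557, 602
Mean correct RT = 7311/11 = 664.6364 ms
Proportion correct = 11/13
IES = 664.6364 / (11/13) = 785.479 ms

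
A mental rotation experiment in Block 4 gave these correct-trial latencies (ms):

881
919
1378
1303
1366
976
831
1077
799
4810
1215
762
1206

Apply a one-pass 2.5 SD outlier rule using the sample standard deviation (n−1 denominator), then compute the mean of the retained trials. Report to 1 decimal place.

1059.4 ms

n = 13, ΣRT = 17523, M = 1347.923
Σ(x−M)² = 13552586.92; s = √(13552586.92/12) = 1062.724
Cutoffs: 1347.923 ± 2.5·1062.724 → [-1308.9, 4004.7]
Outside: 4810 → excluded.
Retained (n=12): Σ = 12713, mean = 12713/12 = 1059.417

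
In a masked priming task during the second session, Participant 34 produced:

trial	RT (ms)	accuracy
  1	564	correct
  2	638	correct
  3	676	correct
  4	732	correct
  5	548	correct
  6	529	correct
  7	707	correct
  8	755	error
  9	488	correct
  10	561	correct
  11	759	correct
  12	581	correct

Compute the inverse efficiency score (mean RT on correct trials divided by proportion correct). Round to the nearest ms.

Correct trials (n=11): 564, 638, 676, 732, 548, 529, 707, 488, 561, 759, 581
Mean correct RT = 6783/11 = 616.6364 ms
Proportion correct = 11/12
IES = 616.6364 / (11/12) = 672.694 ms

673 ms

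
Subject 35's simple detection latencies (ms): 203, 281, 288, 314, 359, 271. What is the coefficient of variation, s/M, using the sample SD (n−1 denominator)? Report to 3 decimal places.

n = 6, Σ = 1716, M = 286.0000
Σ(x−M)² = 13256.000; s = √(13256.000/5) = 51.4898
CV = 51.4898 / 286.0000 = 0.18003

0.180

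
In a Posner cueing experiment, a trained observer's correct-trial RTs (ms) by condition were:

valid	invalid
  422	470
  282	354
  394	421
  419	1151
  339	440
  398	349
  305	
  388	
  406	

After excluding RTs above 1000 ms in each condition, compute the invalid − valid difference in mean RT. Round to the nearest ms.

invalid: exclude 1151
M(valid) = 3353/9 = 372.556
M(invalid) = 2034/5 = 406.800
Difference = 406.800 − 372.556 = 34.244 ms

34 ms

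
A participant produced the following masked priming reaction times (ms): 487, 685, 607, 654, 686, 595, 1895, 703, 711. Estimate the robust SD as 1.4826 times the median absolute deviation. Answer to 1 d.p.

46.0 ms

Sorted: 487, 595, 607, 654, 685, 686, 703, 711, 1895 → median = 685
|x − 685| sorted: 0, 1, 18, 26, 31, 78, 90, 198, 1210 → MAD = 31
Robust SD ≈ 1.4826 × 31 = 45.961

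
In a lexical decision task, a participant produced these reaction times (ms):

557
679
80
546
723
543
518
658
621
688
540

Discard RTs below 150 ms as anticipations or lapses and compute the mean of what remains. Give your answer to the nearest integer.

607 ms

Excluded: 80
Retained (n=10): Σ = 6073
Mean = 6073/10 = 607.3000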